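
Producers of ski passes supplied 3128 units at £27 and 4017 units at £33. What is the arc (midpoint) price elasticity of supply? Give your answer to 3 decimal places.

1.244

ΔQ = 4017 − 3128 = 889; ΔP = 33 − 27 = 6.
Midpoints: P̄ = 30.00, Q̄ = 3572.5.
ε_s = (ΔQ/ΔP)(P̄/Q̄) = (889/6)(30.00/3572.5).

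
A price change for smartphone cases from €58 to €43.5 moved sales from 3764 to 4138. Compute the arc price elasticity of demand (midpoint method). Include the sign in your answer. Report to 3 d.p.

ΔQ = 4138 − 3764 = 374; ΔP = 43.5 − 58 = -14.5.
Midpoints: P̄ = 50.75, Q̄ = 3951.0.
ε = (ΔQ/ΔP)(P̄/Q̄) = (374/-14.5)(50.75/3951.0).

-0.331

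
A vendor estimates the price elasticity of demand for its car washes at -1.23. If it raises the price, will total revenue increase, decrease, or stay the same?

decrease

|ε| = 1.23 > 1, so demand is elastic. A price rise therefore reduces total revenue.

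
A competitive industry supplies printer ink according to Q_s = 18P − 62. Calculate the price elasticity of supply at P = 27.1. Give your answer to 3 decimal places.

1.146

At P = 27.1, Q_s = 425.80.
dQ_s/dP = 18.
ε_s = (dQ_s/dP)(P/Q_s) = (18)(27.1/425.80).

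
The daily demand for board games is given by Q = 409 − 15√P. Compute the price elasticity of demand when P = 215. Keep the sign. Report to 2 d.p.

-0.58

At P = 215, Q = 189.057.
dQ/dP = −15/(2√P) = -0.511.
ε = (dQ/dP)(P/Q) = (-0.511)(215/189.057).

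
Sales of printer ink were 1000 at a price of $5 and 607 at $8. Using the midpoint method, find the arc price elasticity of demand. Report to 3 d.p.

ΔQ = 607 − 1000 = -393; ΔP = 8 − 5 = 3.
Midpoints: P̄ = 6.50, Q̄ = 803.5.
ε = (ΔQ/ΔP)(P̄/Q̄) = (-393/3)(6.50/803.5).

-1.060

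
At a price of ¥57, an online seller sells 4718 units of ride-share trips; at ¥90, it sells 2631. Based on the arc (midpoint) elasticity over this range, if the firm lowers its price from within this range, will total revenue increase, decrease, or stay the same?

Arc ε = (-2087/33)(73.50/3674.5) ≈ -1.265.
|ε| = 1.27 > 1, so demand is elastic. A price cut therefore raises total revenue.

increase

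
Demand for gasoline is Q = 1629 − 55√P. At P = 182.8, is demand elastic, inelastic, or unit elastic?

Q = 885.380, dQ/dP = -2.034.
ε = (dQ/dP)(P/Q) ≈ -0.420.
|ε| = 0.42 < 1.

inelastic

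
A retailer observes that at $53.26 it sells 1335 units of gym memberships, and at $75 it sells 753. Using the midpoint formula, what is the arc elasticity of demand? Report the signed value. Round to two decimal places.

-1.64

ΔQ = 753 − 1335 = -582; ΔP = 75 − 53.26 = 21.74.
Midpoints: P̄ = 64.13, Q̄ = 1044.0.
ε = (ΔQ/ΔP)(P̄/Q̄) = (-582/21.74)(64.13/1044.0).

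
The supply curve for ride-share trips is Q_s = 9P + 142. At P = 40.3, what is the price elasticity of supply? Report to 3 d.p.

0.719

At P = 40.3, Q_s = 504.70.
dQ_s/dP = 9.
ε_s = (dQ_s/dP)(P/Q_s) = (9)(40.3/504.70).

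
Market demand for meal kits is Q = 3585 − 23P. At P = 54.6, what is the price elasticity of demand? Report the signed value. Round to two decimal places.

-0.54

At P = 54.6, Q = 2329.200.
dQ/dP = −23.
ε = (dQ/dP)(P/Q) = (-23)(54.6/2329.200).
|ε| < 1, so demand is inelastic at this price.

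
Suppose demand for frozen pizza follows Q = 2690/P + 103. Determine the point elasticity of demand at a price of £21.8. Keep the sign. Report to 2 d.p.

-0.55

At P = 21.8, Q = 226.394.
dQ/dP = −2690/P² = -5.660.
ε = (dQ/dP)(P/Q) = (-5.660)(21.8/226.394).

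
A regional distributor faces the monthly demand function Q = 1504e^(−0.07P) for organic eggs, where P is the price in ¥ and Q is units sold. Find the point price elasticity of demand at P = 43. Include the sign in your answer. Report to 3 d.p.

-3.010

At P = 43, Q = 74.135.
dQ/dP = −0.07·1504e^(−0.07P) = −0.07Q = -5.189.
ε = (dQ/dP)(P/Q) = (-5.189)(43/74.135).
|ε| > 1, so demand is elastic at this price.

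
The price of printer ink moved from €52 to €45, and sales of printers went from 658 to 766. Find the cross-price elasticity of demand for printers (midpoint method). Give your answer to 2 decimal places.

ΔQ_x = 766 − 658 = 108; ΔP_y = 45 − 52 = -7.
Midpoints: P̄_y = 48.50, Q̄_x = 712.0.
ε_xy = (ΔQ_x/ΔP_y)(P̄_y/Q̄_x) = (108/-7)(48.50/712.0).

-1.05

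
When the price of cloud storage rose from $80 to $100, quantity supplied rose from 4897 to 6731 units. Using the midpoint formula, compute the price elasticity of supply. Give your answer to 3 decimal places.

ΔQ = 6731 − 4897 = 1834; ΔP = 100 − 80 = 20.
Midpoints: P̄ = 90.00, Q̄ = 5814.0.
ε_s = (ΔQ/ΔP)(P̄/Q̄) = (1834/20)(90.00/5814.0).

1.420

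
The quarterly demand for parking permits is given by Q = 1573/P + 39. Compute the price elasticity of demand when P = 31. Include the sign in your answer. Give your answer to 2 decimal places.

-0.57

At P = 31, Q = 89.742.
dQ/dP = −1573/P² = -1.637.
ε = (dQ/dP)(P/Q) = (-1.637)(31/89.742).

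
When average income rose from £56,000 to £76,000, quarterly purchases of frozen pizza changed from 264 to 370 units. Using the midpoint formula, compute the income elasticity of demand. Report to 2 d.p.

1.10

ΔQ = 106, ΔI = 20000. Midpoints: Ī = 66,000, Q̄ = 317.0.
ε_I = (ΔQ/ΔI)(Ī/Q̄) = (106/20000)(66000/317.0).
ε_I > 0, so the good is normal.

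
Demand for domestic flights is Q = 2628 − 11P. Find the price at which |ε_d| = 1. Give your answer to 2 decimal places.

For linear demand Q = a − bP, ε = −bP/(a − bP). |ε| = 1 when bP = a − bP, i.e. P = a/(2b).
P = 2628/(2·11) = 2628/22 = 119.4545.

119.45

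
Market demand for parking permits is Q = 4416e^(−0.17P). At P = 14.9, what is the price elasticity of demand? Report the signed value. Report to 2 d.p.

At P = 14.9, Q = 350.720.
dQ/dP = −0.17·4416e^(−0.17P) = −0.17Q = -59.622.
ε = (dQ/dP)(P/Q) = (-59.622)(14.9/350.720).

-2.53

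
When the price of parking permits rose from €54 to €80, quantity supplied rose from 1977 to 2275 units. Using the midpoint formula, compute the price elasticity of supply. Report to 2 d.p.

ΔQ = 2275 − 1977 = 298; ΔP = 80 − 54 = 26.
Midpoints: P̄ = 67.00, Q̄ = 2126.0.
ε_s = (ΔQ/ΔP)(P̄/Q̄) = (298/26)(67.00/2126.0).

0.36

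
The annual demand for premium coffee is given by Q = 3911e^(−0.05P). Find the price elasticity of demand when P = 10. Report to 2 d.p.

-0.50

At P = 10, Q = 2372.141.
dQ/dP = −0.05·3911e^(−0.05P) = −0.05Q = -118.607.
ε = (dQ/dP)(P/Q) = (-118.607)(10/2372.141).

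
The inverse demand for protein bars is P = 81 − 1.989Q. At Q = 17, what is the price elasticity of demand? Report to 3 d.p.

At Q = 17, P = 81 − 1.989(17) = 47.19.
dP/dQ = −1.989, so dQ/dP = 1/(−1.989) = -0.503.
ε = (dQ/dP)(P/Q) = (-0.503)(47.19/17).

-1.396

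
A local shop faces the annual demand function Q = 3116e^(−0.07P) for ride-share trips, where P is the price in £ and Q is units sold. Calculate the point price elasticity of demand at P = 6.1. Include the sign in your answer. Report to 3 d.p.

At P = 6.1, Q = 2033.076.
dQ/dP = −0.07·3116e^(−0.07P) = −0.07Q = -142.315.
ε = (dQ/dP)(P/Q) = (-142.315)(6.1/2033.076).
|ε| < 1, so demand is inelastic at this price.

-0.427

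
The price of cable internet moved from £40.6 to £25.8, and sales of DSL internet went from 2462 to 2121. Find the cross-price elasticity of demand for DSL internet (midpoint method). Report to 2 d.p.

0.33

ΔQ_x = 2121 − 2462 = -341; ΔP_y = 25.8 − 40.6 = -14.8.
Midpoints: P̄_y = 33.20, Q̄_x = 2291.5.
ε_xy = (ΔQ_x/ΔP_y)(P̄_y/Q̄_x) = (-341/-14.8)(33.20/2291.5).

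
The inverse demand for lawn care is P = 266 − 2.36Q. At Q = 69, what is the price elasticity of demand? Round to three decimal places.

At Q = 69, P = 266 − 2.36(69) = 103.16.
dP/dQ = −2.36, so dQ/dP = 1/(−2.36) = -0.424.
ε = (dQ/dP)(P/Q) = (-0.424)(103.16/69).

-0.634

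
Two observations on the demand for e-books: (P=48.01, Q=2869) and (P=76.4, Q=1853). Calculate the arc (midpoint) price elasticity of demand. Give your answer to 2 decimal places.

-0.94

ΔQ = 1853 − 2869 = -1016; ΔP = 76.4 − 48.01 = 28.39.
Midpoints: P̄ = 62.20, Q̄ = 2361.0.
ε = (ΔQ/ΔP)(P̄/Q̄) = (-1016/28.39)(62.20/2361.0).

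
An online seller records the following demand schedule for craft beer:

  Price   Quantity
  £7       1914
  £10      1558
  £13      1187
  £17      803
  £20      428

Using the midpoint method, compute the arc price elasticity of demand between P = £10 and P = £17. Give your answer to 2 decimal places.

-1.23

At P = 10, Q = 1558; at P = 17, Q = 803.
ΔQ = -755, ΔP = 7. Midpoints: P̄ = 13.50, Q̄ = 1180.5.
ε = (ΔQ/ΔP)(P̄/Q̄) = (-755/7)(13.50/1180.5).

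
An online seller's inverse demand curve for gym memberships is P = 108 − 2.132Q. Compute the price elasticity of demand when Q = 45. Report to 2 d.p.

-0.13

At Q = 45, P = 108 − 2.132(45) = 12.06.
dP/dQ = −2.132, so dQ/dP = 1/(−2.132) = -0.469.
ε = (dQ/dP)(P/Q) = (-0.469)(12.06/45).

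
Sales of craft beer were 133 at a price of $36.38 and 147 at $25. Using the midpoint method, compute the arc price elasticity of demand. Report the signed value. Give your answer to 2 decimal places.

ΔQ = 147 − 133 = 14; ΔP = 25 − 36.38 = -11.38.
Midpoints: P̄ = 30.69, Q̄ = 140.0.
ε = (ΔQ/ΔP)(P̄/Q̄) = (14/-11.38)(30.69/140.0).

-0.27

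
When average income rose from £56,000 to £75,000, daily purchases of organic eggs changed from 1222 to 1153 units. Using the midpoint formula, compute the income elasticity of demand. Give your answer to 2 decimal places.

-0.20

ΔQ = -69, ΔI = 19000. Midpoints: Ī = 65,500, Q̄ = 1187.5.
ε_I = (ΔQ/ΔI)(Ī/Q̄) = (-69/19000)(65500/1187.5).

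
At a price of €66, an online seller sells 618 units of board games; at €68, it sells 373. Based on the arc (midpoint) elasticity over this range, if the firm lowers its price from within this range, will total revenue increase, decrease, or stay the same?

Arc ε = (-245/2)(67.00/495.5) ≈ -16.564.
|ε| = 16.56 > 1, so demand is elastic. A price cut therefore raises total revenue.

increase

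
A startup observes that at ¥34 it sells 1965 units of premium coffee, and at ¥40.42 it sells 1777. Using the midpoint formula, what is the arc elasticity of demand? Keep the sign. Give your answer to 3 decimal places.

-0.582

ΔQ = 1777 − 1965 = -188; ΔP = 40.42 − 34 = 6.42.
Midpoints: P̄ = 37.21, Q̄ = 1871.0.
ε = (ΔQ/ΔP)(P̄/Q̄) = (-188/6.42)(37.21/1871.0).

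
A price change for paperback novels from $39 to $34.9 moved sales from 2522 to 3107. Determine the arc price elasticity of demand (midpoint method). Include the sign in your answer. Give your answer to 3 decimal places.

ΔQ = 3107 − 2522 = 585; ΔP = 34.9 − 39 = -4.1.
Midpoints: P̄ = 36.95, Q̄ = 2814.5.
ε = (ΔQ/ΔP)(P̄/Q̄) = (585/-4.1)(36.95/2814.5).

-1.873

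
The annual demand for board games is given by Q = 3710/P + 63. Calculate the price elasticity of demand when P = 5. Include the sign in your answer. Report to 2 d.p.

At P = 5, Q = 805.
dQ/dP = −3710/P² = -148.400.
ε = (dQ/dP)(P/Q) = (-148.400)(5/805).
|ε| < 1, so demand is inelastic at this price.

-0.92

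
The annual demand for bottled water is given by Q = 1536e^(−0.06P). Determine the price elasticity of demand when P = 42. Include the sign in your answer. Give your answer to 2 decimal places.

-2.52

At P = 42, Q = 123.586.
dQ/dP = −0.06·1536e^(−0.06P) = −0.06Q = -7.415.
ε = (dQ/dP)(P/Q) = (-7.415)(42/123.586).
|ε| > 1, so demand is elastic at this price.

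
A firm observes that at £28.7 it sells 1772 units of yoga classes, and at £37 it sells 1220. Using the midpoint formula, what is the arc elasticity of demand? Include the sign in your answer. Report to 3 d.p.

ΔQ = 1220 − 1772 = -552; ΔP = 37 − 28.7 = 8.3.
Midpoints: P̄ = 32.85, Q̄ = 1496.0.
ε = (ΔQ/ΔP)(P̄/Q̄) = (-552/8.3)(32.85/1496.0).

-1.460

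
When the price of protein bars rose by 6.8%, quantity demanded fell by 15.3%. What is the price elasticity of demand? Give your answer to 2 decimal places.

ε = %ΔQ / %ΔP = (-15.3)/(6.8) = -2.250.

-2.25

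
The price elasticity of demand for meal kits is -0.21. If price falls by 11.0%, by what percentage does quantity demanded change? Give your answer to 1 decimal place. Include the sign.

%ΔQ ≈ ε × %ΔP = (-0.21)(-11.0%) = 2.31%.

2.3%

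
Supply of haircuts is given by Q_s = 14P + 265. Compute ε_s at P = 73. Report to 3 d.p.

0.794

At P = 73, Q_s = 1287.
dQ_s/dP = 14.
ε_s = (dQ_s/dP)(P/Q_s) = (14)(73/1287).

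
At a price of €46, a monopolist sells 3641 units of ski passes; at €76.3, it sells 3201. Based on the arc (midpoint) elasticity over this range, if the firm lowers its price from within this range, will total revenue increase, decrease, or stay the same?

decrease

Arc ε = (-440/30.3)(61.15/3421.0) ≈ -0.260.
|ε| = 0.26 < 1, so demand is inelastic. A price cut therefore reduces total revenue.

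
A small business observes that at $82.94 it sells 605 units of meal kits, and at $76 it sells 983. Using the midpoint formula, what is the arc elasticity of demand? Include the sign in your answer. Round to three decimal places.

ΔQ = 983 − 605 = 378; ΔP = 76 − 82.94 = -6.94.
Midpoints: P̄ = 79.47, Q̄ = 794.0.
ε = (ΔQ/ΔP)(P̄/Q̄) = (378/-6.94)(79.47/794.0).

-5.451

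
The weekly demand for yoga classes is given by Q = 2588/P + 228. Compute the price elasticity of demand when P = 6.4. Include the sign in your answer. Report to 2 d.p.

At P = 6.4, Q = 632.375.
dQ/dP = −2588/P² = -63.184.
ε = (dQ/dP)(P/Q) = (-63.184)(6.4/632.375).

-0.64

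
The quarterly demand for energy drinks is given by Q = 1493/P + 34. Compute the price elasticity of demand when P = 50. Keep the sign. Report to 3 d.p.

At P = 50, Q = 63.860.
dQ/dP = −1493/P² = -0.597.
ε = (dQ/dP)(P/Q) = (-0.597)(50/63.860).

-0.468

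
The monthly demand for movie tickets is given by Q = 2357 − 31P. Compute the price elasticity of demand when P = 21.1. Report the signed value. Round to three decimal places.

-0.384

At P = 21.1, Q = 1702.900.
dQ/dP = −31.
ε = (dQ/dP)(P/Q) = (-31)(21.1/1702.900).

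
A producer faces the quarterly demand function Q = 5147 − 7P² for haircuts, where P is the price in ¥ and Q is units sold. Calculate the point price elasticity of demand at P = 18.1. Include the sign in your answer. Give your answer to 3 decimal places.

At P = 18.1, Q = 2853.730.
dQ/dP = −14P = -253.400.
ε = (dQ/dP)(P/Q) = (-253.400)(18.1/2853.730).
|ε| > 1, so demand is elastic at this price.

-1.607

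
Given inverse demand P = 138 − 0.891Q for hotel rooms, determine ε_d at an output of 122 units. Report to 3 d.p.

At Q = 122, P = 138 − 0.891(122) = 29.30.
dP/dQ = −0.891, so dQ/dP = 1/(−0.891) = -1.122.
ε = (dQ/dP)(P/Q) = (-1.122)(29.30/122).

-0.270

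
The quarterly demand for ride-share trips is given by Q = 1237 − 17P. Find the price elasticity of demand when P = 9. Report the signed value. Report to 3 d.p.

-0.141

At P = 9, Q = 1084.
dQ/dP = −17.
ε = (dQ/dP)(P/Q) = (-17)(9/1084).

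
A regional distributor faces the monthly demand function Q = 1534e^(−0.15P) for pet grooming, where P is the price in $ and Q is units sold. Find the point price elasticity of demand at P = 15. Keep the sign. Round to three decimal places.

-2.250

At P = 15, Q = 161.682.
dQ/dP = −0.15·1534e^(−0.15P) = −0.15Q = -24.252.
ε = (dQ/dP)(P/Q) = (-24.252)(15/161.682).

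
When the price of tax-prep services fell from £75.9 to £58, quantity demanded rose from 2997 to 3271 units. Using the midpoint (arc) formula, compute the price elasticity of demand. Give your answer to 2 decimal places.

ΔQ = 3271 − 2997 = 274; ΔP = 58 − 75.9 = -17.9.
Midpoints: P̄ = 66.95, Q̄ = 3134.0.
ε = (ΔQ/ΔP)(P̄/Q̄) = (274/-17.9)(66.95/3134.0).

-0.33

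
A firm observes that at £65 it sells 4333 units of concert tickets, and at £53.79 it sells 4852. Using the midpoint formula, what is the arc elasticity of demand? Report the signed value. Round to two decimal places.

ΔQ = 4852 − 4333 = 519; ΔP = 53.79 − 65 = -11.21.
Midpoints: P̄ = 59.39, Q̄ = 4592.5.
ε = (ΔQ/ΔP)(P̄/Q̄) = (519/-11.21)(59.39/4592.5).

-0.60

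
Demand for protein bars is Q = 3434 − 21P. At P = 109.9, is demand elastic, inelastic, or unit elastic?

elastic

Q = 1126.100, dQ/dP = -21.
ε = (dQ/dP)(P/Q) ≈ -2.049.
|ε| = 2.05 > 1.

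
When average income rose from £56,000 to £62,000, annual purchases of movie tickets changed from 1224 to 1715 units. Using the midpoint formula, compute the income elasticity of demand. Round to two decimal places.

3.29

ΔQ = 491, ΔI = 6000. Midpoints: Ī = 59,000, Q̄ = 1469.5.
ε_I = (ΔQ/ΔI)(Ī/Q̄) = (491/6000)(59000/1469.5).
ε_I > 0, so the good is normal.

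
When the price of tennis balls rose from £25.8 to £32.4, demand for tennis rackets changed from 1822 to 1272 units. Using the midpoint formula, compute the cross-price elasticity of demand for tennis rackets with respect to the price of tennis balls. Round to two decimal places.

-1.57

ΔQ_x = 1272 − 1822 = -550; ΔP_y = 32.4 − 25.8 = 6.6.
Midpoints: P̄_y = 29.10, Q̄_x = 1547.0.
ε_xy = (ΔQ_x/ΔP_y)(P̄_y/Q̄_x) = (-550/6.6)(29.10/1547.0).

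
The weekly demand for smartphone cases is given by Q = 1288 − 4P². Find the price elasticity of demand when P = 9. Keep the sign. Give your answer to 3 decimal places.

-0.672

At P = 9, Q = 964.
dQ/dP = −8P = -72.
ε = (dQ/dP)(P/Q) = (-72)(9/964).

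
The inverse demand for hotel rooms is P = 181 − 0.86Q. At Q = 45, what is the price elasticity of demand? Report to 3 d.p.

At Q = 45, P = 181 − 0.86(45) = 142.30.
dP/dQ = −0.86, so dQ/dP = 1/(−0.86) = -1.163.
ε = (dQ/dP)(P/Q) = (-1.163)(142.30/45).

-3.677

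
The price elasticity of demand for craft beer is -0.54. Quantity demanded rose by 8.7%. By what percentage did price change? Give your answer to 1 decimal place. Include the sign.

%ΔP ≈ %ΔQ / ε = (8.7%)/(-0.54) = -16.11%.

-16.1%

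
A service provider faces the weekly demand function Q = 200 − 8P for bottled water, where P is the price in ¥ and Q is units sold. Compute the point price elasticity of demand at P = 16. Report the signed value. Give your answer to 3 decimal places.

-1.778

At P = 16, Q = 72.
dQ/dP = −8.
ε = (dQ/dP)(P/Q) = (-8)(16/72).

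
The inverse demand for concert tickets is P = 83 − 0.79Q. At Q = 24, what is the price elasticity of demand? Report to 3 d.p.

-3.378

At Q = 24, P = 83 − 0.79(24) = 64.04.
dP/dQ = −0.79, so dQ/dP = 1/(−0.79) = -1.266.
ε = (dQ/dP)(P/Q) = (-1.266)(64.04/24).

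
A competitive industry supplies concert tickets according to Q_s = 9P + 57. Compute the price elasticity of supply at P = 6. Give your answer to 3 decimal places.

0.486

At P = 6, Q_s = 111.
dQ_s/dP = 9.
ε_s = (dQ_s/dP)(P/Q_s) = (9)(6/111).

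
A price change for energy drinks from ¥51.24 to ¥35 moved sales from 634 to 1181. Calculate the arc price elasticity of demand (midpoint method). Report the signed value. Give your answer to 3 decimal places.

ΔQ = 1181 − 634 = 547; ΔP = 35 − 51.24 = -16.24.
Midpoints: P̄ = 43.12, Q̄ = 907.5.
ε = (ΔQ/ΔP)(P̄/Q̄) = (547/-16.24)(43.12/907.5).

-1.600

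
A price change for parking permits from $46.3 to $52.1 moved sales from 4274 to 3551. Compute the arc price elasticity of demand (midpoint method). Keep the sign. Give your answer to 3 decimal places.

-1.568

ΔQ = 3551 − 4274 = -723; ΔP = 52.1 − 46.3 = 5.8.
Midpoints: P̄ = 49.20, Q̄ = 3912.5.
ε = (ΔQ/ΔP)(P̄/Q̄) = (-723/5.8)(49.20/3912.5).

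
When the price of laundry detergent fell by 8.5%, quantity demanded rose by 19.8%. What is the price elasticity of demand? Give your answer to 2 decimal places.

ε = %ΔQ / %ΔP = (19.8)/(-8.5) = -2.329.

-2.33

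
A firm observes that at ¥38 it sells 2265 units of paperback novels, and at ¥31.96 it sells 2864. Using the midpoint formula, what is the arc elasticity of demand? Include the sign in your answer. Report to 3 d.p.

ΔQ = 2864 − 2265 = 599; ΔP = 31.96 − 38 = -6.04.
Midpoints: P̄ = 34.98, Q̄ = 2564.5.
ε = (ΔQ/ΔP)(P̄/Q̄) = (599/-6.04)(34.98/2564.5).

-1.353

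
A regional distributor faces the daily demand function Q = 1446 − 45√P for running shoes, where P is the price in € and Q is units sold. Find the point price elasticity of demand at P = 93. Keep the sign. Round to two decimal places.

At P = 93, Q = 1012.036.
dQ/dP = −45/(2√P) = -2.333.
ε = (dQ/dP)(P/Q) = (-2.333)(93/1012.036).

-0.21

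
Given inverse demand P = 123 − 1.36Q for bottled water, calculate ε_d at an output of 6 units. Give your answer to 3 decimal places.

-14.074

At Q = 6, P = 123 − 1.36(6) = 114.84.
dP/dQ = −1.36, so dQ/dP = 1/(−1.36) = -0.735.
ε = (dQ/dP)(P/Q) = (-0.735)(114.84/6).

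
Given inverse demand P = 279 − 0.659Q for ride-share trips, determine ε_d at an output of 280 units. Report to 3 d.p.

-0.512

At Q = 280, P = 279 − 0.659(280) = 94.48.
dP/dQ = −0.659, so dQ/dP = 1/(−0.659) = -1.517.
ε = (dQ/dP)(P/Q) = (-1.517)(94.48/280).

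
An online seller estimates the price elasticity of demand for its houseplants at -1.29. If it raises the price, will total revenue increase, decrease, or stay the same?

decrease

|ε| = 1.29 > 1, so demand is elastic. A price rise therefore reduces total revenue.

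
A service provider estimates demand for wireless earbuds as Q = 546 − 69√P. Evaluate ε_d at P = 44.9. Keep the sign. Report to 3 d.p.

At P = 44.9, Q = 83.649.
dQ/dP = −69/(2√P) = -5.149.
ε = (dQ/dP)(P/Q) = (-5.149)(44.9/83.649).

-2.764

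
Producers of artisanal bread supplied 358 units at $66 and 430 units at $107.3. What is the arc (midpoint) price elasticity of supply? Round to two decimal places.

ΔQ = 430 − 358 = 72; ΔP = 107.3 − 66 = 41.3.
Midpoints: P̄ = 86.65, Q̄ = 394.0.
ε_s = (ΔQ/ΔP)(P̄/Q̄) = (72/41.3)(86.65/394.0).

0.38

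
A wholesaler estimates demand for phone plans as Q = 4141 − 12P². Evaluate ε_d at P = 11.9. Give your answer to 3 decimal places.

At P = 11.9, Q = 2441.680.
dQ/dP = −24P = -285.600.
ε = (dQ/dP)(P/Q) = (-285.600)(11.9/2441.680).
|ε| > 1, so demand is elastic at this price.

-1.392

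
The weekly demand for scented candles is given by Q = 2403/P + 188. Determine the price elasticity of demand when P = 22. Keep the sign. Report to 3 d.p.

-0.367

At P = 22, Q = 297.227.
dQ/dP = −2403/P² = -4.965.
ε = (dQ/dP)(P/Q) = (-4.965)(22/297.227).
|ε| < 1, so demand is inelastic at this price.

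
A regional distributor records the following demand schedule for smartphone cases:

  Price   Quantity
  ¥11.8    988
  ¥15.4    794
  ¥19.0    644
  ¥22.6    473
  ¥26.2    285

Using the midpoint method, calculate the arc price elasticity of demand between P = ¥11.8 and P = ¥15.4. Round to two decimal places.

-0.82

At P = 11.8, Q = 988; at P = 15.4, Q = 794.
ΔQ = -194, ΔP = 3.6. Midpoints: P̄ = 13.60, Q̄ = 891.0.
ε = (ΔQ/ΔP)(P̄/Q̄) = (-194/3.6)(13.60/891.0).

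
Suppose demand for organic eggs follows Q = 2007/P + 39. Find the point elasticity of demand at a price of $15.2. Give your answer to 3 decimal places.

At P = 15.2, Q = 171.039.
dQ/dP = −2007/P² = -8.687.
ε = (dQ/dP)(P/Q) = (-8.687)(15.2/171.039).
|ε| < 1, so demand is inelastic at this price.

-0.772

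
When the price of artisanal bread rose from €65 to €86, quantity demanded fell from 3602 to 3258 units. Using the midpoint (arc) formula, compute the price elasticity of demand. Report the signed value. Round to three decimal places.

ΔQ = 3258 − 3602 = -344; ΔP = 86 − 65 = 21.
Midpoints: P̄ = 75.50, Q̄ = 3430.0.
ε = (ΔQ/ΔP)(P̄/Q̄) = (-344/21)(75.50/3430.0).

-0.361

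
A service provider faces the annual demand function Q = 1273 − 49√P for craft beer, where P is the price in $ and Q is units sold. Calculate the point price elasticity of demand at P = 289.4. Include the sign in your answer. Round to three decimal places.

At P = 289.4, Q = 439.424.
dQ/dP = −49/(2√P) = -1.440.
ε = (dQ/dP)(P/Q) = (-1.440)(289.4/439.424).
|ε| < 1, so demand is inelastic at this price.

-0.948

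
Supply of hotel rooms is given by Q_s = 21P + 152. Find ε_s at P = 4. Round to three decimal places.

0.356

At P = 4, Q_s = 236.
dQ_s/dP = 21.
ε_s = (dQ_s/dP)(P/Q_s) = (21)(4/236).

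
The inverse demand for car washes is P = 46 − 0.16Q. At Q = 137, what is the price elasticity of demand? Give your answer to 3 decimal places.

At Q = 137, P = 46 − 0.16(137) = 24.08.
dP/dQ = −0.16, so dQ/dP = 1/(−0.16) = -6.250.
ε = (dQ/dP)(P/Q) = (-6.250)(24.08/137).

-1.099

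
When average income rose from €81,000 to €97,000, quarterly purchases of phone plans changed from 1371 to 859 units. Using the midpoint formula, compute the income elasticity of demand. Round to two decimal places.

ΔQ = -512, ΔI = 16000. Midpoints: Ī = 89,000, Q̄ = 1115.0.
ε_I = (ΔQ/ΔI)(Ī/Q̄) = (-512/16000)(89000/1115.0).
ε_I < 0, so the good is inferior.

-2.55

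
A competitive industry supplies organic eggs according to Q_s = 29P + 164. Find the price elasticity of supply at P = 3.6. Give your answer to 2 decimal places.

0.39

At P = 3.6, Q_s = 268.40.
dQ_s/dP = 29.
ε_s = (dQ_s/dP)(P/Q_s) = (29)(3.6/268.40).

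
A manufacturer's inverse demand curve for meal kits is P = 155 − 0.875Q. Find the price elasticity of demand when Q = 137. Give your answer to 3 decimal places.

-0.293

At Q = 137, P = 155 − 0.875(137) = 35.12.
dP/dQ = −0.875, so dQ/dP = 1/(−0.875) = -1.143.
ε = (dQ/dP)(P/Q) = (-1.143)(35.12/137).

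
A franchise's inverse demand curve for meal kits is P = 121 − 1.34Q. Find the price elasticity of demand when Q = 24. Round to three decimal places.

At Q = 24, P = 121 − 1.34(24) = 88.84.
dP/dQ = −1.34, so dQ/dP = 1/(−1.34) = -0.746.
ε = (dQ/dP)(P/Q) = (-0.746)(88.84/24).

-2.762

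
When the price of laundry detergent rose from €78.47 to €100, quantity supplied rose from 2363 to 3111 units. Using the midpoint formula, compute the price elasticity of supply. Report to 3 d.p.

1.133

ΔQ = 3111 − 2363 = 748; ΔP = 100 − 78.47 = 21.53.
Midpoints: P̄ = 89.23, Q̄ = 2737.0.
ε_s = (ΔQ/ΔP)(P̄/Q̄) = (748/21.53)(89.23/2737.0).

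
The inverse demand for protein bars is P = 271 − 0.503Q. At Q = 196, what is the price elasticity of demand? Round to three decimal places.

-1.749

At Q = 196, P = 271 − 0.503(196) = 172.41.
dP/dQ = −0.503, so dQ/dP = 1/(−0.503) = -1.988.
ε = (dQ/dP)(P/Q) = (-1.988)(172.41/196).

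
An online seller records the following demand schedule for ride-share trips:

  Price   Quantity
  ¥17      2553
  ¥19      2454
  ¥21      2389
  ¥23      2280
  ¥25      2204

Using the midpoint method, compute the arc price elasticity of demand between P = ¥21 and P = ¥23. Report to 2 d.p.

-0.51

At P = 21, Q = 2389; at P = 23, Q = 2280.
ΔQ = -109, ΔP = 2. Midpoints: P̄ = 22.00, Q̄ = 2334.5.
ε = (ΔQ/ΔP)(P̄/Q̄) = (-109/2)(22.00/2334.5).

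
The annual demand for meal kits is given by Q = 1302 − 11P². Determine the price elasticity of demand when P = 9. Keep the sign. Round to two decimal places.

-4.34

At P = 9, Q = 411.
dQ/dP = −22P = -198.
ε = (dQ/dP)(P/Q) = (-198)(9/411).
|ε| > 1, so demand is elastic at this price.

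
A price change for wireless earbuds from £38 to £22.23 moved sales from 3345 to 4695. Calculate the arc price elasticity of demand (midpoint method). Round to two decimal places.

-0.64

ΔQ = 4695 − 3345 = 1350; ΔP = 22.23 − 38 = -15.77.
Midpoints: P̄ = 30.12, Q̄ = 4020.0.
ε = (ΔQ/ΔP)(P̄/Q̄) = (1350/-15.77)(30.12/4020.0).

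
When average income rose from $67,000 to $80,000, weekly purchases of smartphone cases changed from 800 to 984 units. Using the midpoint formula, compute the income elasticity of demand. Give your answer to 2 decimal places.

ΔQ = 184, ΔI = 13000. Midpoints: Ī = 73,500, Q̄ = 892.0.
ε_I = (ΔQ/ΔI)(Ī/Q̄) = (184/13000)(73500/892.0).
ε_I > 0, so the good is normal.

1.17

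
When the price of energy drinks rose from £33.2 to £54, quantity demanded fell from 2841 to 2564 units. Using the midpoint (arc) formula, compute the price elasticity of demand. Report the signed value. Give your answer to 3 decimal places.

-0.215

ΔQ = 2564 − 2841 = -277; ΔP = 54 − 33.2 = 20.8.
Midpoints: P̄ = 43.60, Q̄ = 2702.5.
ε = (ΔQ/ΔP)(P̄/Q̄) = (-277/20.8)(43.60/2702.5).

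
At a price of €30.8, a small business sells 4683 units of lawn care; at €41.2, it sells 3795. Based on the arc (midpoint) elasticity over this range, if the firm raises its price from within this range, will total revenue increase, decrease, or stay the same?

increase

Arc ε = (-888/10.4)(36.00/4239.0) ≈ -0.725.
|ε| = 0.73 < 1, so demand is inelastic. A price rise therefore raises total revenue.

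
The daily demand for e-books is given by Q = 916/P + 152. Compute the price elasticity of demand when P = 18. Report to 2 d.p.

At P = 18, Q = 202.889.
dQ/dP = −916/P² = -2.827.
ε = (dQ/dP)(P/Q) = (-2.827)(18/202.889).
|ε| < 1, so demand is inelastic at this price.

-0.25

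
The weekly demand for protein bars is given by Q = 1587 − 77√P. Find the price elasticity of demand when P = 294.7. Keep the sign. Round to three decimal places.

At P = 294.7, Q = 265.154.
dQ/dP = −77/(2√P) = -2.243.
ε = (dQ/dP)(P/Q) = (-2.243)(294.7/265.154).
|ε| > 1, so demand is elastic at this price.

-2.493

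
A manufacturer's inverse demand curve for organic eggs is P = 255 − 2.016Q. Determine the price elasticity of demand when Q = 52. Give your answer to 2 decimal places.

-1.43

At Q = 52, P = 255 − 2.016(52) = 150.17.
dP/dQ = −2.016, so dQ/dP = 1/(−2.016) = -0.496.
ε = (dQ/dP)(P/Q) = (-0.496)(150.17/52).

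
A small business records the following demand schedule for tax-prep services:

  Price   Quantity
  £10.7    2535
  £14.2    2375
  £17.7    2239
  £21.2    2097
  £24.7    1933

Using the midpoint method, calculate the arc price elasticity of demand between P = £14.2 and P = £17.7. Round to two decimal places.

-0.27

At P = 14.2, Q = 2375; at P = 17.7, Q = 2239.
ΔQ = -136, ΔP = 3.5. Midpoints: P̄ = 15.95, Q̄ = 2307.0.
ε = (ΔQ/ΔP)(P̄/Q̄) = (-136/3.5)(15.95/2307.0).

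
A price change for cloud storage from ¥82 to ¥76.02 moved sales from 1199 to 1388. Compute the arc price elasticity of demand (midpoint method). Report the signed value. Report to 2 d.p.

ΔQ = 1388 − 1199 = 189; ΔP = 76.02 − 82 = -5.98.
Midpoints: P̄ = 79.01, Q̄ = 1293.5.
ε = (ΔQ/ΔP)(P̄/Q̄) = (189/-5.98)(79.01/1293.5).

-1.93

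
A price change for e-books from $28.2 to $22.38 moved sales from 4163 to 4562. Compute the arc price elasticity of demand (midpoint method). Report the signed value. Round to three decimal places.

-0.397

ΔQ = 4562 − 4163 = 399; ΔP = 22.38 − 28.2 = -5.82.
Midpoints: P̄ = 25.29, Q̄ = 4362.5.
ε = (ΔQ/ΔP)(P̄/Q̄) = (399/-5.82)(25.29/4362.5).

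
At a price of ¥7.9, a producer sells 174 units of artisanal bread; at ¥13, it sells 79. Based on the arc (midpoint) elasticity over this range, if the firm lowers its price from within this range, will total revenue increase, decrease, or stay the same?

increase

Arc ε = (-95/5.1)(10.45/126.5) ≈ -1.539.
|ε| = 1.54 > 1, so demand is elastic. A price cut therefore raises total revenue.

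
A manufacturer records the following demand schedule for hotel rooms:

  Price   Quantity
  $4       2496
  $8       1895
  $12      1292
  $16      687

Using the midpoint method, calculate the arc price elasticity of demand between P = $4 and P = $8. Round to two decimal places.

At P = 4, Q = 2496; at P = 8, Q = 1895.
ΔQ = -601, ΔP = 4. Midpoints: P̄ = 6.00, Q̄ = 2195.5.
ε = (ΔQ/ΔP)(P̄/Q̄) = (-601/4)(6.00/2195.5).

-0.41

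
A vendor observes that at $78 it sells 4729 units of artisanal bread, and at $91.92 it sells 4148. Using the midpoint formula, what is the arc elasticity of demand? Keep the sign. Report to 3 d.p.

ΔQ = 4148 − 4729 = -581; ΔP = 91.92 − 78 = 13.92.
Midpoints: P̄ = 84.96, Q̄ = 4438.5.
ε = (ΔQ/ΔP)(P̄/Q̄) = (-581/13.92)(84.96/4438.5).

-0.799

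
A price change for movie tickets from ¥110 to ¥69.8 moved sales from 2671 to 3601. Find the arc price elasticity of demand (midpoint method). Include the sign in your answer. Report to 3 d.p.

ΔQ = 3601 − 2671 = 930; ΔP = 69.8 − 110 = -40.2.
Midpoints: P̄ = 89.90, Q̄ = 3136.0.
ε = (ΔQ/ΔP)(P̄/Q̄) = (930/-40.2)(89.90/3136.0).

-0.663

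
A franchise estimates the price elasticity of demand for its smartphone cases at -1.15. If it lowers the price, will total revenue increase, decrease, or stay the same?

|ε| = 1.15 > 1, so demand is elastic. A price cut therefore raises total revenue.

increase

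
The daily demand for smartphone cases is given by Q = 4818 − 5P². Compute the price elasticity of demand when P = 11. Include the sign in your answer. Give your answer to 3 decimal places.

-0.287

At P = 11, Q = 4213.
dQ/dP = −10P = -110.
ε = (dQ/dP)(P/Q) = (-110)(11/4213).
|ε| < 1, so demand is inelastic at this price.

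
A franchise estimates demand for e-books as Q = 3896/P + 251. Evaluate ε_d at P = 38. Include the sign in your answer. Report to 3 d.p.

At P = 38, Q = 353.526.
dQ/dP = −3896/P² = -2.698.
ε = (dQ/dP)(P/Q) = (-2.698)(38/353.526).

-0.290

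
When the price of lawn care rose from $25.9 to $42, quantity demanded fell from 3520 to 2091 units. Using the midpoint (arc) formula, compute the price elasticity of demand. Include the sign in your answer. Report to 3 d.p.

-1.074

ΔQ = 2091 − 3520 = -1429; ΔP = 42 − 25.9 = 16.1.
Midpoints: P̄ = 33.95, Q̄ = 2805.5.
ε = (ΔQ/ΔP)(P̄/Q̄) = (-1429/16.1)(33.95/2805.5).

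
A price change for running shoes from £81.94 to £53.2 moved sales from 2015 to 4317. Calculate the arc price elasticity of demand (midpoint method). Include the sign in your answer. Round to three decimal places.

ΔQ = 4317 − 2015 = 2302; ΔP = 53.2 − 81.94 = -28.74.
Midpoints: P̄ = 67.57, Q̄ = 3166.0.
ε = (ΔQ/ΔP)(P̄/Q̄) = (2302/-28.74)(67.57/3166.0).

-1.709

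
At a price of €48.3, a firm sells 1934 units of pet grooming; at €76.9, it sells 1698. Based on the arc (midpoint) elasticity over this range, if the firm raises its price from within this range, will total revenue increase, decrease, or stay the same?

increase

Arc ε = (-236/28.6)(62.60/1816.0) ≈ -0.284.
|ε| = 0.28 < 1, so demand is inelastic. A price rise therefore raises total revenue.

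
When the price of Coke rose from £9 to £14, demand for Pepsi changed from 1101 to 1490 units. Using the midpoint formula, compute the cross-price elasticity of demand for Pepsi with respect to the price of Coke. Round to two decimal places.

ΔQ_x = 1490 − 1101 = 389; ΔP_y = 14 − 9 = 5.
Midpoints: P̄_y = 11.50, Q̄_x = 1295.5.
ε_xy = (ΔQ_x/ΔP_y)(P̄_y/Q̄_x) = (389/5)(11.50/1295.5).

0.69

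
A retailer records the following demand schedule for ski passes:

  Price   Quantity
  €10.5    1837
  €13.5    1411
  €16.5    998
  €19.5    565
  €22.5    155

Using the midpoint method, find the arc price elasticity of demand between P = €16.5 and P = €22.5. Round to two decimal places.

At P = 16.5, Q = 998; at P = 22.5, Q = 155.
ΔQ = -843, ΔP = 6.0. Midpoints: P̄ = 19.50, Q̄ = 576.5.
ε = (ΔQ/ΔP)(P̄/Q̄) = (-843/6.0)(19.50/576.5).

-4.75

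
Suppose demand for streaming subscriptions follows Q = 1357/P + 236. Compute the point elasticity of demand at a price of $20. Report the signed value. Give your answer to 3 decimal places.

At P = 20, Q = 303.850.
dQ/dP = −1357/P² = -3.393.
ε = (dQ/dP)(P/Q) = (-3.393)(20/303.850).

-0.223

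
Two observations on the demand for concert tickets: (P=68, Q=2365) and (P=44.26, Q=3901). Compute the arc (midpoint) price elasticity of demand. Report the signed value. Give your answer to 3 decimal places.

-1.159

ΔQ = 3901 − 2365 = 1536; ΔP = 44.26 − 68 = -23.74.
Midpoints: P̄ = 56.13, Q̄ = 3133.0.
ε = (ΔQ/ΔP)(P̄/Q̄) = (1536/-23.74)(56.13/3133.0).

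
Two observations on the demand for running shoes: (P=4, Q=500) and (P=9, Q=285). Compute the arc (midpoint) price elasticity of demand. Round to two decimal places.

-0.71

ΔQ = 285 − 500 = -215; ΔP = 9 − 4 = 5.
Midpoints: P̄ = 6.50, Q̄ = 392.5.
ε = (ΔQ/ΔP)(P̄/Q̄) = (-215/5)(6.50/392.5).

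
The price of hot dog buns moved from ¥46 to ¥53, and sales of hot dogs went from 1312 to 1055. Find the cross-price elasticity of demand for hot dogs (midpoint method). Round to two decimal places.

-1.54

ΔQ_x = 1055 − 1312 = -257; ΔP_y = 53 − 46 = 7.
Midpoints: P̄_y = 49.50, Q̄_x = 1183.5.
ε_xy = (ΔQ_x/ΔP_y)(P̄_y/Q̄_x) = (-257/7)(49.50/1183.5).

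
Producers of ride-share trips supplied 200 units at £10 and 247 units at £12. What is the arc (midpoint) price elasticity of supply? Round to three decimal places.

ΔQ = 247 − 200 = 47; ΔP = 12 − 10 = 2.
Midpoints: P̄ = 11.00, Q̄ = 223.5.
ε_s = (ΔQ/ΔP)(P̄/Q̄) = (47/2)(11.00/223.5).

1.157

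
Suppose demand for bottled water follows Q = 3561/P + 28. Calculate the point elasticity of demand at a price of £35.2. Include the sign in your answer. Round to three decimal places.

-0.783

At P = 35.2, Q = 129.165.
dQ/dP = −3561/P² = -2.874.
ε = (dQ/dP)(P/Q) = (-2.874)(35.2/129.165).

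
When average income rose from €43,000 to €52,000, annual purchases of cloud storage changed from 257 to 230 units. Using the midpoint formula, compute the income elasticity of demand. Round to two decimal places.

ΔQ = -27, ΔI = 9000. Midpoints: Ī = 47,500, Q̄ = 243.5.
ε_I = (ΔQ/ΔI)(Ī/Q̄) = (-27/9000)(47500/243.5).

-0.59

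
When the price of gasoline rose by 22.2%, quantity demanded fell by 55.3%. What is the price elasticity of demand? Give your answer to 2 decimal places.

-2.49

ε = %ΔQ / %ΔP = (-55.3)/(22.2) = -2.491.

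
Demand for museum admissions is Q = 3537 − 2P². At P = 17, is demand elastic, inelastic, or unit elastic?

Q = 2959, dQ/dP = -68.
ε = (dQ/dP)(P/Q) ≈ -0.391.
|ε| = 0.39 < 1.

inelastic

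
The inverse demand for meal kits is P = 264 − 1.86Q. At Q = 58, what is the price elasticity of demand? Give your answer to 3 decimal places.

At Q = 58, P = 264 − 1.86(58) = 156.12.
dP/dQ = −1.86, so dQ/dP = 1/(−1.86) = -0.538.
ε = (dQ/dP)(P/Q) = (-0.538)(156.12/58).

-1.447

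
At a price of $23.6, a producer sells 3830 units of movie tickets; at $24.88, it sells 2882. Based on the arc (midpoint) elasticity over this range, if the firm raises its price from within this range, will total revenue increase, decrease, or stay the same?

decrease

Arc ε = (-948/1.28)(24.24/3356.0) ≈ -5.349.
|ε| = 5.35 > 1, so demand is elastic. A price rise therefore reduces total revenue.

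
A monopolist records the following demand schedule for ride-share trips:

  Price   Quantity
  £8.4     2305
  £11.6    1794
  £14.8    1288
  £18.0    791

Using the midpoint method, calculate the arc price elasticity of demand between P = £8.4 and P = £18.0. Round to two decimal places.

-1.34

At P = 8.4, Q = 2305; at P = 18.0, Q = 791.
ΔQ = -1514, ΔP = 9.6. Midpoints: P̄ = 13.20, Q̄ = 1548.0.
ε = (ΔQ/ΔP)(P̄/Q̄) = (-1514/9.6)(13.20/1548.0).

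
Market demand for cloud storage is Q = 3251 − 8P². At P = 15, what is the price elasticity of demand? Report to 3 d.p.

At P = 15, Q = 1451.
dQ/dP = −16P = -240.
ε = (dQ/dP)(P/Q) = (-240)(15/1451).

-2.481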